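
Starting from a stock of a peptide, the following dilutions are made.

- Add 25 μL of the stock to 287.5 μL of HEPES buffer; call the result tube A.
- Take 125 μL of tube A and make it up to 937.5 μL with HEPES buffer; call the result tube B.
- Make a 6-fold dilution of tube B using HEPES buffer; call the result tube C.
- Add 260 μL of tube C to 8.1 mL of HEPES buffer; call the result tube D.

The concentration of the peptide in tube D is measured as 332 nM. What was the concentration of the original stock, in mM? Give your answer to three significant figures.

6.00 mM

Step 1: 25 μL + 287.5 μL = 312.5 μL total → factor 312.5/25 = 12.5
Step 2: 125 μL brought to 937.5 μL → factor 937.5/125 = 7.5
Step 3: 6-fold → factor 6
Step 4: 260 μL + 8.1 mL = 8360 μL total → factor 8360/260 = 32.154
Overall dilution factor = 12.5 × 7.5 × 6 × 32.154 = 18087
Stock = 332 nM × 18087 = 6.005 × 10^6 nM = 6.00 mM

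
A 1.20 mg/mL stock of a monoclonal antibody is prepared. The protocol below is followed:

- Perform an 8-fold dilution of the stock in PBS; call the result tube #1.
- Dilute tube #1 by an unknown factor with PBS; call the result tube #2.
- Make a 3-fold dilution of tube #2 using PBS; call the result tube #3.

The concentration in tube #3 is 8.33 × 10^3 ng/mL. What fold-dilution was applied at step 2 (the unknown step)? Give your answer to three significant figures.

Step 1: 8-fold → factor 8
Step 2: unknown factor x
Step 3: 3-fold → factor 3
Product of known-step factors = 24
Overall factor = 1.20 mg/mL / (8.33 × 10^3 ng/mL) = 144.06
x = 144.06 / 24 = 6.00

6.00-fold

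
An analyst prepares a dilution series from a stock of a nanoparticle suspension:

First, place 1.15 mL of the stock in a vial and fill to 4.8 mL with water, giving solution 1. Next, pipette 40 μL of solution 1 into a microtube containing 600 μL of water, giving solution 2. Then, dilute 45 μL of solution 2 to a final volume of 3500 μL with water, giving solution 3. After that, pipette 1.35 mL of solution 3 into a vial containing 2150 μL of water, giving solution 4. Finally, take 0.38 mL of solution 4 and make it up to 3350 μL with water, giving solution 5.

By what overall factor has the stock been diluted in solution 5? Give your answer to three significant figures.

Step 1: 1.15 mL brought to 4.8 mL → factor 4.8/1.15 = 4.1739
Step 2: 40 μL + 600 μL = 640 μL total → factor 640/40 = 16
Step 3: 45 μL brought to 3500 μL → factor 3500/45 = 77.778
Step 4: 1.35 mL + 2150 μL = 3.5 mL total → factor 3.5/1.35 = 2.5926
Step 5: 0.38 mL brought to 3350 μL → factor 3.35/0.38 = 8.8158
Overall dilution factor = 4.1739 × 16 × 77.778 × 2.5926 × 8.8158 = 1.1872 × 10^5

1.19 × 10^5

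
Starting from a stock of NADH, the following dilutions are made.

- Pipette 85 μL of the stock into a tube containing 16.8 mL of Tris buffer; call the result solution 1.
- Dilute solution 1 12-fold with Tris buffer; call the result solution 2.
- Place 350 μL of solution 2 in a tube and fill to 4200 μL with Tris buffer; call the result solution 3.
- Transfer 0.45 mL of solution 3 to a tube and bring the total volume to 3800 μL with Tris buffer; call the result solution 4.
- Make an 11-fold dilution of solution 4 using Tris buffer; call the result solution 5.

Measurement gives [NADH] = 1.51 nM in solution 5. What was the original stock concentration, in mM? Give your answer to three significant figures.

4.01 mM

Step 1: 85 μL + 16.8 mL = 16885 μL total → factor 16885/85 = 198.65
Step 2: 12-fold → factor 12
Step 3: 350 μL brought to 4200 μL → factor 4200/350 = 12
Step 4: 0.45 mL brought to 3800 μL → factor 3.8/0.45 = 8.4444
Step 5: 11-fold → factor 11
Overall dilution factor = 198.65 × 12 × 12 × 8.4444 × 11 = 2.6571 × 10^6
Stock = 1.51 nM × 2.6571 × 10^6 = 4.012 × 10^6 nM = 4.01 mM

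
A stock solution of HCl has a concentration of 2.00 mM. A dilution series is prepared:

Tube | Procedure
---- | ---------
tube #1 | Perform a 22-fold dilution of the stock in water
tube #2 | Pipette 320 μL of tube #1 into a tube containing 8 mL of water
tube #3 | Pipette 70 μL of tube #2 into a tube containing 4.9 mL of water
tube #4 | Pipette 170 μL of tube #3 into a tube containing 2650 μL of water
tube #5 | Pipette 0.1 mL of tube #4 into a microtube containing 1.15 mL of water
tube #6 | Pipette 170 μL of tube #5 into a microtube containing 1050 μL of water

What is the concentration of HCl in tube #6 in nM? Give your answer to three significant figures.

Step 1: 22-fold → factor 22
Step 2: 320 μL + 8 mL = 8320 μL total → factor 8320/320 = 26
Step 3: 70 μL + 4.9 mL = 4970 μL total → factor 4970/70 = 71
Step 4: 170 μL + 2650 μL = 2820 μL total → factor 2820/170 = 16.588
Step 5: 0.1 mL + 1.15 mL = 1.25 mL total → factor 1.25/0.1 = 12.5
Step 6: 170 μL + 1050 μL = 1220 μL total → factor 1220/170 = 7.1765
Overall dilution factor = 22 × 26 × 71 × 16.588 × 12.5 × 7.1765 = 6.0433 × 10^7
Final = 2.00 mM / 6.0433 × 10^7 = 3.309 × 10^-8 mM = 0.0331 nM

0.0331 nM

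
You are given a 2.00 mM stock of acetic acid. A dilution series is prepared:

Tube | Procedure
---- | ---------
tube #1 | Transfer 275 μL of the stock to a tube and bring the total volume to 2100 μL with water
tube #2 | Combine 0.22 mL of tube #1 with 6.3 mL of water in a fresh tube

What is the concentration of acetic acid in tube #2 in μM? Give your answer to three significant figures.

8.84 μM

Step 1: 275 μL brought to 2100 μL → factor 2100/275 = 7.6364
Step 2: 0.22 mL + 6.3 mL = 6.52 mL total → factor 6.52/0.22 = 29.636
Overall dilution factor = 7.6364 × 29.636 = 226.31
Final = 2.00 mM / 226.31 = 0.008837 mM = 8.84 μM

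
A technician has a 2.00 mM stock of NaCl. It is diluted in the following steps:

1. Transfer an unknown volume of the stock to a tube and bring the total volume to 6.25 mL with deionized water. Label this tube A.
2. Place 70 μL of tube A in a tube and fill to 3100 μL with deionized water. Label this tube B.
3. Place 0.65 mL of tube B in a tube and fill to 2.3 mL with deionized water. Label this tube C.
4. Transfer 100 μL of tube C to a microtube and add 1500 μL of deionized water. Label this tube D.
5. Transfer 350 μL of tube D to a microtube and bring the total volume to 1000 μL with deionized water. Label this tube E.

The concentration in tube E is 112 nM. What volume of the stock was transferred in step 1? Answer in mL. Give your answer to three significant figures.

2.51 mL

Step 1: v brought to 6.25 mL → factor = 6.25 mL/v
Step 2: 70 μL brought to 3100 μL → factor 3100/70 = 44.286
Step 3: 0.65 mL brought to 2.3 mL → factor 2.3/0.65 = 3.5385
Step 4: 100 μL + 1500 μL = 1600 μL total → factor 1600/100 = 16
Step 5: 350 μL brought to 1000 μL → factor 1000/350 = 2.8571
Product of known-step factors = 7163.6
Overall factor = 2.00 mM / (112 nM) = 17857
Step-1 factor = 17857 / 7163.6 = 2.4928
v = 6.25 mL / 2.4928 = 2.51 mL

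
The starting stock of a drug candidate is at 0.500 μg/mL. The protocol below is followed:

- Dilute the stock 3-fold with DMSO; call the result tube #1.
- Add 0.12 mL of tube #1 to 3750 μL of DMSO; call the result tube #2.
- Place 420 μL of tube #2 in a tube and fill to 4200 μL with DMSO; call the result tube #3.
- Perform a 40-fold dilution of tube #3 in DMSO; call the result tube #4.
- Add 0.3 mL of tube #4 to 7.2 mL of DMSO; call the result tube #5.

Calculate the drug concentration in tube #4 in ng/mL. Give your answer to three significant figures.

0.0129 ng/mL

Step 1: 3-fold → factor 3
Step 2: 0.12 mL + 3750 μL = 3.87 mL total → factor 3.87/0.12 = 32.25
Step 3: 420 μL brought to 4200 μL → factor 4200/420 = 10
Step 4: 40-fold → factor 40
Dilution factor through tube #4 = 3 × 32.25 × 10 × 40 = 38700
[tube #4] = 0.500 μg/mL / 38700 = 1.292 × 10^-5 μg/mL = 0.0129 ng/mL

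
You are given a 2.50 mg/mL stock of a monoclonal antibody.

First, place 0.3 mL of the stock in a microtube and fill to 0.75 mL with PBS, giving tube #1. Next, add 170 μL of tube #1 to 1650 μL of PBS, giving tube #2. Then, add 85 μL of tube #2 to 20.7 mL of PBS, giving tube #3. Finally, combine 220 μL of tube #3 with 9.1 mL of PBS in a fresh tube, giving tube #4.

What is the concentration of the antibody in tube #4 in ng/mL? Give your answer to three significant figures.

9.02 ng/mL

Step 1: 0.3 mL brought to 0.75 mL → factor 0.75/0.3 = 2.5
Step 2: 170 μL + 1650 μL = 1820 μL total → factor 1820/170 = 10.706
Step 3: 85 μL + 20.7 mL = 20785 μL total → factor 20785/85 = 244.53
Step 4: 220 μL + 9.1 mL = 9320 μL total → factor 9320/220 = 42.364
Overall dilution factor = 2.5 × 10.706 × 244.53 × 42.364 = 2.7726 × 10^5
Final = 2.50 mg/mL / 2.7726 × 10^5 = 9.017 × 10^-6 mg/mL = 9.02 ng/mL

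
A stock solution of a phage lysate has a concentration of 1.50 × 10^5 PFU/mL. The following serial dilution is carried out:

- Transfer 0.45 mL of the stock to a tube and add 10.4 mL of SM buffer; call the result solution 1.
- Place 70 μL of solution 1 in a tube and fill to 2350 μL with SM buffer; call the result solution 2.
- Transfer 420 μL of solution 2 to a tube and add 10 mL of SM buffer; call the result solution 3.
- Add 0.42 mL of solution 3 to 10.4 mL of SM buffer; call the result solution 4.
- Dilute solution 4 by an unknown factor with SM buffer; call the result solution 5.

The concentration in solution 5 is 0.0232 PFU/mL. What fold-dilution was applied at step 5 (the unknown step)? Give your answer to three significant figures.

Step 1: 0.45 mL + 10.4 mL = 10.85 mL total → factor 10.85/0.45 = 24.111
Step 2: 70 μL brought to 2350 μL → factor 2350/70 = 33.571
Step 3: 420 μL + 10 mL = 10420 μL total → factor 10420/420 = 24.81
Step 4: 0.42 mL + 10.4 mL = 10.82 mL total → factor 10.82/0.42 = 25.762
Step 5: unknown factor x
Product of known-step factors = 5.1735 × 10^5
Overall factor = 1.50 × 10^5 PFU/mL / (0.0232 PFU/mL) = 6.4655 × 10^6
x = 6.4655 × 10^6 / 5.1735 × 10^5 = 12.5

12.5-fold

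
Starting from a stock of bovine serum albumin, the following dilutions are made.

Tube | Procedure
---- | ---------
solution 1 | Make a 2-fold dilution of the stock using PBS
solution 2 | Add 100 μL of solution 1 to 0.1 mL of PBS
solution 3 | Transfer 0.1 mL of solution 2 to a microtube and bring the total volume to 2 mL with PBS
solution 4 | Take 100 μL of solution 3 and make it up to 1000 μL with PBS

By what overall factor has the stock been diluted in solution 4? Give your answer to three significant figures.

Step 1: 2-fold → factor 2
Step 2: 100 μL + 0.1 mL = 200 μL total → factor 200/100 = 2
Step 3: 0.1 mL brought to 2 mL → factor 2/0.1 = 20
Step 4: 100 μL brought to 1000 μL → factor 1000/100 = 10
Overall dilution factor = 2 × 2 × 20 × 10 = 800

800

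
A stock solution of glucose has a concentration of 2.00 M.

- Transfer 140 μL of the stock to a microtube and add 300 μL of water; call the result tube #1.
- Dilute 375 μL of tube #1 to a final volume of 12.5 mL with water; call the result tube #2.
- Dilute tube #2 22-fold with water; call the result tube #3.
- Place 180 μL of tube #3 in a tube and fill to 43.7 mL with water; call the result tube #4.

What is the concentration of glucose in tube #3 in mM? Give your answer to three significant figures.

0.868 mM

Step 1: 140 μL + 300 μL = 440 μL total → factor 440/140 = 3.1429
Step 2: 375 μL brought to 12.5 mL → factor 12500/375 = 33.333
Step 3: 22-fold → factor 22
Dilution factor through tube #3 = 3.1429 × 33.333 × 22 = 2304.8
[tube #3] = 2.00 M / 2304.8 = 0.0008678 M = 0.868 mM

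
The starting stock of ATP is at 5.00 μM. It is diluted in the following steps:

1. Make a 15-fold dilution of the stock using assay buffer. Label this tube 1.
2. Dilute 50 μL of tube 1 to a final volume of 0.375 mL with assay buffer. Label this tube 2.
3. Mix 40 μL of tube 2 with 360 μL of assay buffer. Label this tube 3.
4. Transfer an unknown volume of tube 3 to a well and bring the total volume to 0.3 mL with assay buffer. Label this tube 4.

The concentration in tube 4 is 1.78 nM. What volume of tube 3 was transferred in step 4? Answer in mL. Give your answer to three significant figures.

0.120 mL

Step 1: 15-fold → factor 15
Step 2: 50 μL brought to 0.375 mL → factor 375/50 = 7.5
Step 3: 40 μL + 360 μL = 400 μL total → factor 400/40 = 10
Step 4: v brought to 0.3 mL → factor = 0.3 mL/v
Product of known-step factors = 1125
Overall factor = 5.00 μM / (1.78 nM) = 2809
Step-4 factor = 2809 / 1125 = 2.4969
v = 0.3 mL / 2.4969 = 0.120 mL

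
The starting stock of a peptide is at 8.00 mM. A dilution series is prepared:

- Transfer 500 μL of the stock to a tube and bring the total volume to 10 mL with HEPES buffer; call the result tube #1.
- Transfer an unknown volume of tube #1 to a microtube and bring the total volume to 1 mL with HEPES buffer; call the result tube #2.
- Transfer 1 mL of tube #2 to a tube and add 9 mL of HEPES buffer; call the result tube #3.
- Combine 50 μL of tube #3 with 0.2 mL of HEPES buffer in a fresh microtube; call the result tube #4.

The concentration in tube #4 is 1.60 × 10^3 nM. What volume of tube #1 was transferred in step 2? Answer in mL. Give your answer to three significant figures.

0.200 mL

Step 1: 500 μL brought to 10 mL → factor 10000/500 = 20
Step 2: v brought to 1 mL → factor = 1 mL/v
Step 3: 1 mL + 9 mL = 10 mL total → factor 10/1 = 10
Step 4: 50 μL + 0.2 mL = 250 μL total → factor 250/50 = 5
Product of known-step factors = 1000
Overall factor = 8.00 mM / (1.60 × 10^3 nM) = 5000
Step-2 factor = 5000 / 1000 = 5
v = 1 mL / 5 = 0.200 mL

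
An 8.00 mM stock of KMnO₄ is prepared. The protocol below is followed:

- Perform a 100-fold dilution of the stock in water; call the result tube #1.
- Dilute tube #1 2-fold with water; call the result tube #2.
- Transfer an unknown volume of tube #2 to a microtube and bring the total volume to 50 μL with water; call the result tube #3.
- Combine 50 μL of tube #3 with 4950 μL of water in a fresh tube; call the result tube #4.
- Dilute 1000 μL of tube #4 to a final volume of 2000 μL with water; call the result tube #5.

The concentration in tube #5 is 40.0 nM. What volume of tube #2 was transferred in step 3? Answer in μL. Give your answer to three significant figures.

Step 1: 100-fold → factor 100
Step 2: 2-fold → factor 2
Step 3: v brought to 50 μL → factor = 50 μL/v
Step 4: 50 μL + 4950 μL = 5000 μL total → factor 5000/50 = 100
Step 5: 1000 μL brought to 2000 μL → factor 2000/1000 = 2
Product of known-step factors = 40000
Overall factor = 8.00 mM / (40.0 nM) = 2 × 10^5
Step-3 factor = 2 × 10^5 / 40000 = 5
v = 50 μL / 5 = 10.0 μL

10.0 μL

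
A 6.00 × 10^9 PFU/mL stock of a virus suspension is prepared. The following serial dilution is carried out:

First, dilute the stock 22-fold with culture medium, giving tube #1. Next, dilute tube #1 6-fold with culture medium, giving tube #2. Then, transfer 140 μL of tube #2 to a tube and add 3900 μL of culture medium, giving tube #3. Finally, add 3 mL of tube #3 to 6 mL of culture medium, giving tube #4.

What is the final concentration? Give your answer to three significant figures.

Step 1: 22-fold → factor 22
Step 2: 6-fold → factor 6
Step 3: 140 μL + 3900 μL = 4040 μL total → factor 4040/140 = 28.857
Step 4: 3 mL + 6 mL = 9 mL total → factor 9/3 = 3
Overall dilution factor = 22 × 6 × 28.857 × 3 = 11427
Final = 6.00 × 10^9 PFU/mL / 11427 = 5.25 × 10^5 PFU/mL

5.25 × 10^5 PFU/mL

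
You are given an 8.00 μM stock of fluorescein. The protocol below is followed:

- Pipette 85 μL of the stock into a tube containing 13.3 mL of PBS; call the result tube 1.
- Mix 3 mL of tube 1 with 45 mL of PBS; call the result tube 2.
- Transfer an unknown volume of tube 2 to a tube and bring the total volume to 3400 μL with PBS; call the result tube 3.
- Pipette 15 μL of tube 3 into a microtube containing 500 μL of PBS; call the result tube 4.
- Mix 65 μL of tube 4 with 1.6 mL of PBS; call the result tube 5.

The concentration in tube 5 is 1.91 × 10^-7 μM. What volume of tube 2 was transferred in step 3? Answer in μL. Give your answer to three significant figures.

180 μL

Step 1: 85 μL + 13.3 mL = 13385 μL total → factor 13385/85 = 157.47
Step 2: 3 mL + 45 mL = 48 mL total → factor 48/3 = 16
Step 3: v brought to 3400 μL → factor = 3400 μL/v
Step 4: 15 μL + 500 μL = 515 μL total → factor 515/15 = 34.333
Step 5: 65 μL + 1.6 mL = 1665 μL total → factor 1665/65 = 25.615
Product of known-step factors = 2.2158 × 10^6
Overall factor = 8.00 μM / (1.91 × 10^-7 μM) = 4.1885 × 10^7
Step-3 factor = 4.1885 × 10^7 / 2.2158 × 10^6 = 18.903
v = 3400 μL / 18.903 = 180 μL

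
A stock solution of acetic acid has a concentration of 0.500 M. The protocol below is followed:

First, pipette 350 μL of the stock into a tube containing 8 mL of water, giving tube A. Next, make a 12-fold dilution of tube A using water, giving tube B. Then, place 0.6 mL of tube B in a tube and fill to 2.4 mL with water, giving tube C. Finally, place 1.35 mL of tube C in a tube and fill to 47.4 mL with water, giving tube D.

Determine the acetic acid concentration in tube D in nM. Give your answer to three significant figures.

1.24 × 10^4 nM

Step 1: 350 μL + 8 mL = 8350 μL total → factor 8350/350 = 23.857
Step 2: 12-fold → factor 12
Step 3: 0.6 mL brought to 2.4 mL → factor 2.4/0.6 = 4
Step 4: 1.35 mL brought to 47.4 mL → factor 47.4/1.35 = 35.111
Overall dilution factor = 23.857 × 12 × 4 × 35.111 = 40207
Final = 0.500 M / 40207 = 1.244 × 10^-5 M = 1.24 × 10^4 nM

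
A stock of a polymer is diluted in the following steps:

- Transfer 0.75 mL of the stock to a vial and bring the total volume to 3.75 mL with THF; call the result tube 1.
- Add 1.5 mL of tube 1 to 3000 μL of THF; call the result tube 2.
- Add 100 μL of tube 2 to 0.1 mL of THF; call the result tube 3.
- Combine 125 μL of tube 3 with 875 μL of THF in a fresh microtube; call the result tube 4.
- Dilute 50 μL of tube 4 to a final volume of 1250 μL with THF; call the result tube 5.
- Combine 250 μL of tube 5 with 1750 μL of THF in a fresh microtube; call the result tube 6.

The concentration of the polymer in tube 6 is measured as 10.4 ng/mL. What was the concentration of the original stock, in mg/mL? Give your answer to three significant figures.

Step 1: 0.75 mL brought to 3.75 mL → factor 3.75/0.75 = 5
Step 2: 1.5 mL + 3000 μL = 4.5 mL total → factor 4.5/1.5 = 3
Step 3: 100 μL + 0.1 mL = 200 μL total → factor 200/100 = 2
Step 4: 125 μL + 875 μL = 1000 μL total → factor 1000/125 = 8
Step 5: 50 μL brought to 1250 μL → factor 1250/50 = 25
Step 6: 250 μL + 1750 μL = 2000 μL total → factor 2000/250 = 8
Overall dilution factor = 5 × 3 × 2 × 8 × 25 × 8 = 48000
Stock = 10.4 ng/mL × 48000 = 4.992 × 10^5 ng/mL = 0.499 mg/mL

0.499 mg/mL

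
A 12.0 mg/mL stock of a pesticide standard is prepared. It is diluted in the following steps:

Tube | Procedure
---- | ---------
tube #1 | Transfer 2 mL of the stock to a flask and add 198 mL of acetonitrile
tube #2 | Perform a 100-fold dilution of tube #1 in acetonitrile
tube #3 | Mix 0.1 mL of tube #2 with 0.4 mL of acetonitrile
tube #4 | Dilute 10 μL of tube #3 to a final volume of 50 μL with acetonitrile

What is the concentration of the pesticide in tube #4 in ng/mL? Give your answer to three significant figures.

Step 1: 2 mL + 198 mL = 200 mL total → factor 200/2 = 100
Step 2: 100-fold → factor 100
Step 3: 0.1 mL + 0.4 mL = 0.5 mL total → factor 0.5/0.1 = 5
Step 4: 10 μL brought to 50 μL → factor 50/10 = 5
Overall dilution factor = 100 × 100 × 5 × 5 = 2.5 × 10^5
Final = 12.0 mg/mL / 2.5 × 10^5 = 4.800 × 10^-5 mg/mL = 48.0 ng/mL

48.0 ng/mL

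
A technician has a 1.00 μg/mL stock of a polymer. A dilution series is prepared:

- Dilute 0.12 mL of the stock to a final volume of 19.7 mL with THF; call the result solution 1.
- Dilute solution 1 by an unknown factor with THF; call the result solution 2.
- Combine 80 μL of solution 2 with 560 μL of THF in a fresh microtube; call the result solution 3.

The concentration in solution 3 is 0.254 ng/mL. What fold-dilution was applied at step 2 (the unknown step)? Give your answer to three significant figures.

Step 1: 0.12 mL brought to 19.7 mL → factor 19.7/0.12 = 164.17
Step 2: unknown factor x
Step 3: 80 μL + 560 μL = 640 μL total → factor 640/80 = 8
Product of known-step factors = 1313.3
Overall factor = 1.00 μg/mL / (0.254 ng/mL) = 3937
x = 3937 / 1313.3 = 3.00

3.00-fold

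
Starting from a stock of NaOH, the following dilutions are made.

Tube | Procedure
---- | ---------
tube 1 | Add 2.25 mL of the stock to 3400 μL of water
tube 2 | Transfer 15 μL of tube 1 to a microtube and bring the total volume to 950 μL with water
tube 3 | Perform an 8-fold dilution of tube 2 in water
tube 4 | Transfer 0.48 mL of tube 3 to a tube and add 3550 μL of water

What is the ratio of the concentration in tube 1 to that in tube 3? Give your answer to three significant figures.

Step 1: 2.25 mL + 3400 μL = 5.65 mL total → factor 5.65/2.25 = 2.5111
Step 2: 15 μL brought to 950 μL → factor 950/15 = 63.333
Step 3: 8-fold → factor 8
Dilution factor to tube 1 = 2.5111; to tube 3 = 1272.3
[tube 1]/[tube 3] = (factor to tube 3)/(factor to tube 1) = 1272.3/2.5111 = 507

507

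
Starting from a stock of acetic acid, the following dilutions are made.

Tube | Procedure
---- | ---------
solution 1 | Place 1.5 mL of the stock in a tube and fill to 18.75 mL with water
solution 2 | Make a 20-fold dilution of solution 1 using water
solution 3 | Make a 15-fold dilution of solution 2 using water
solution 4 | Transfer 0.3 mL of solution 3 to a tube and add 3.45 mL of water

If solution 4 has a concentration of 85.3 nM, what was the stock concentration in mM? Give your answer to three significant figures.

4.00 mM

Step 1: 1.5 mL brought to 18.75 mL → factor 18.75/1.5 = 12.5
Step 2: 20-fold → factor 20
Step 3: 15-fold → factor 15
Step 4: 0.3 mL + 3.45 mL = 3.75 mL total → factor 3.75/0.3 = 12.5
Overall dilution factor = 12.5 × 20 × 15 × 12.5 = 46875
Stock = 85.3 nM × 46875 = 3.998 × 10^6 nM = 4.00 mM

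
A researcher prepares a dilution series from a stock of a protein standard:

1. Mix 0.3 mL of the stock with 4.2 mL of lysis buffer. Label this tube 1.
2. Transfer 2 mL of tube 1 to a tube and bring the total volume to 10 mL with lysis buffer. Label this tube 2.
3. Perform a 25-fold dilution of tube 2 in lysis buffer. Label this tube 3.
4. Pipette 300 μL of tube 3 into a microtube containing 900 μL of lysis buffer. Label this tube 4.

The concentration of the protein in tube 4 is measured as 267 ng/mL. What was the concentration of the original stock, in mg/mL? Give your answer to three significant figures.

Step 1: 0.3 mL + 4.2 mL = 4.5 mL total → factor 4.5/0.3 = 15
Step 2: 2 mL brought to 10 mL → factor 10/2 = 5
Step 3: 25-fold → factor 25
Step 4: 300 μL + 900 μL = 1200 μL total → factor 1200/300 = 4
Overall dilution factor = 15 × 5 × 25 × 4 = 7500
Stock = 267 ng/mL × 7500 = 2.002 × 10^6 ng/mL = 2.00 mg/mL

2.00 mg/mL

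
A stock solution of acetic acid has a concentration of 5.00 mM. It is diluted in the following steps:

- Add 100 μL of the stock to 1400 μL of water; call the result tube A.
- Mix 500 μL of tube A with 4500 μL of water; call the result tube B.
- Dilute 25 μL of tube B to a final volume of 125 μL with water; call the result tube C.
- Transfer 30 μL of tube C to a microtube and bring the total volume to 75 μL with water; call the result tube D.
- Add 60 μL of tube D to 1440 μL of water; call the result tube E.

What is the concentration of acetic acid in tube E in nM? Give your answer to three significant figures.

Step 1: 100 μL + 1400 μL = 1500 μL total → factor 1500/100 = 15
Step 2: 500 μL + 4500 μL = 5000 μL total → factor 5000/500 = 10
Step 3: 25 μL brought to 125 μL → factor 125/25 = 5
Step 4: 30 μL brought to 75 μL → factor 75/30 = 2.5
Step 5: 60 μL + 1440 μL = 1500 μL total → factor 1500/60 = 25
Dilution factor through tube E = 15 × 10 × 5 × 2.5 × 25 = 46875
[tube E] = 5.00 mM / 46875 = 0.0001067 mM = 107 nM

107 nM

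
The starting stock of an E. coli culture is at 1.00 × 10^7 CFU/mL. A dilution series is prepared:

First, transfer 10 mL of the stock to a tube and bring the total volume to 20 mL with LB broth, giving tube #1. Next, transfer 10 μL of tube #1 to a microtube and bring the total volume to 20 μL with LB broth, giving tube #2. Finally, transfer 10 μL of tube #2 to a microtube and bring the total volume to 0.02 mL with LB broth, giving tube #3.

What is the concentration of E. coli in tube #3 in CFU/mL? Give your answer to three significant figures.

1.25 × 10^6 CFU/mL

Step 1: 10 mL brought to 20 mL → factor 20/10 = 2
Step 2: 10 μL brought to 20 μL → factor 20/10 = 2
Step 3: 10 μL brought to 0.02 mL → factor 20/10 = 2
Overall dilution factor = 2 × 2 × 2 = 8
Final = 1.00 × 10^7 CFU/mL / 8 = 1.25 × 10^6 CFU/mL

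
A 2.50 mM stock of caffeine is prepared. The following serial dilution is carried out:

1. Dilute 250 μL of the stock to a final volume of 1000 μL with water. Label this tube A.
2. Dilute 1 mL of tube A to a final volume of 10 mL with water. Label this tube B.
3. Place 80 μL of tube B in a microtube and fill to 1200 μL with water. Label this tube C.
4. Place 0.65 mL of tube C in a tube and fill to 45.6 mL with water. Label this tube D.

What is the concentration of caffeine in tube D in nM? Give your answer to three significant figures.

59.4 nM

Step 1: 250 μL brought to 1000 μL → factor 1000/250 = 4
Step 2: 1 mL brought to 10 mL → factor 10/1 = 10
Step 3: 80 μL brought to 1200 μL → factor 1200/80 = 15
Step 4: 0.65 mL brought to 45.6 mL → factor 45.6/0.65 = 70.154
Overall dilution factor = 4 × 10 × 15 × 70.154 = 42092
Final = 2.50 mM / 42092 = 5.939 × 10^-5 mM = 59.4 nM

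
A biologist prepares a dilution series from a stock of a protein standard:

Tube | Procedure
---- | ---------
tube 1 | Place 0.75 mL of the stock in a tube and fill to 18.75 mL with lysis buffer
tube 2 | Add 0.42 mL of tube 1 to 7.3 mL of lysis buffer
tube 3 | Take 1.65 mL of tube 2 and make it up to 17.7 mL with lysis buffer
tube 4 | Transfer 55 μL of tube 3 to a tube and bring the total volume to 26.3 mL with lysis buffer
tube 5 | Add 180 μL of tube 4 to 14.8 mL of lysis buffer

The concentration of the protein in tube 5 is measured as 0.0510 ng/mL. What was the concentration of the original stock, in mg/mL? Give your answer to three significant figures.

10.0 mg/mL

Step 1: 0.75 mL brought to 18.75 mL → factor 18.75/0.75 = 25
Step 2: 0.42 mL + 7.3 mL = 7.72 mL total → factor 7.72/0.42 = 18.381
Step 3: 1.65 mL brought to 17.7 mL → factor 17.7/1.65 = 10.727
Step 4: 55 μL brought to 26.3 mL → factor 26300/55 = 478.18
Step 5: 180 μL + 14.8 mL = 14980 μL total → factor 14980/180 = 83.222
Overall dilution factor = 25 × 18.381 × 10.727 × 478.18 × 83.222 = 1.9617 × 10^8
Stock = 0.0510 ng/mL × 1.9617 × 10^8 = 1.000 × 10^7 ng/mL = 10.0 mg/mL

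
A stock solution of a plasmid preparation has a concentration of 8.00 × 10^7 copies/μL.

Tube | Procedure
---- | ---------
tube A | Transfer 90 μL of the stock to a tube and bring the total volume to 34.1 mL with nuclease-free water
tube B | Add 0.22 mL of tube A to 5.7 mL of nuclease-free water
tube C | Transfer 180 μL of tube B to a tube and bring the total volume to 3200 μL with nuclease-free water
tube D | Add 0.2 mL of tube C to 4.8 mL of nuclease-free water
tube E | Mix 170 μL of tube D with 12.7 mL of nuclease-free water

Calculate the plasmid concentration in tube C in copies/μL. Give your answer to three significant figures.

Step 1: 90 μL brought to 34.1 mL → factor 34100/90 = 378.89
Step 2: 0.22 mL + 5.7 mL = 5.92 mL total → factor 5.92/0.22 = 26.909
Step 3: 180 μL brought to 3200 μL → factor 3200/180 = 17.778
Dilution factor through tube C = 378.89 × 26.909 × 17.778 = 1.8125 × 10^5
[tube C] = 8.00 × 10^7 copies/μL / 1.8125 × 10^5 = 441 copies/μL

441 copies/μL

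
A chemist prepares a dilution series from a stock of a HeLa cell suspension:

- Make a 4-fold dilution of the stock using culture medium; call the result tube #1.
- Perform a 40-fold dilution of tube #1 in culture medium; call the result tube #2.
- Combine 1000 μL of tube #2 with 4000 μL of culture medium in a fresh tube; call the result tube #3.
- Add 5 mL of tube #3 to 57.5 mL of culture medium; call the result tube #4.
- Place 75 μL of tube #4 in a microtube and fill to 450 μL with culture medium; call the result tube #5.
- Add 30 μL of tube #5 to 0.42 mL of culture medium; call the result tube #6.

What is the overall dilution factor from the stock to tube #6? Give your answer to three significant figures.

Step 1: 4-fold → factor 4
Step 2: 40-fold → factor 40
Step 3: 1000 μL + 4000 μL = 5000 μL total → factor 5000/1000 = 5
Step 4: 5 mL + 57.5 mL = 62.5 mL total → factor 62.5/5 = 12.5
Step 5: 75 μL brought to 450 μL → factor 450/75 = 6
Step 6: 30 μL + 0.42 mL = 450 μL total → factor 450/30 = 15
Overall dilution factor = 4 × 40 × 5 × 12.5 × 6 × 15 = 9 × 10^5

9.00 × 10^5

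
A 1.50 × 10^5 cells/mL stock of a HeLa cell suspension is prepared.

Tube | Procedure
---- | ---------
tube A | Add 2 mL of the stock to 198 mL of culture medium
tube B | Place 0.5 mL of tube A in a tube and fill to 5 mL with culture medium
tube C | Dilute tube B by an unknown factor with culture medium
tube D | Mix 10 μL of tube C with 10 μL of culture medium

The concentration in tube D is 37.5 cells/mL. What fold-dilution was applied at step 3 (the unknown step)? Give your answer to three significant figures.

Step 1: 2 mL + 198 mL = 200 mL total → factor 200/2 = 100
Step 2: 0.5 mL brought to 5 mL → factor 5/0.5 = 10
Step 3: unknown factor x
Step 4: 10 μL + 10 μL = 20 μL total → factor 20/10 = 2
Product of known-step factors = 2000
Overall factor = 1.50 × 10^5 cells/mL / (37.5 cells/mL) = 4000
x = 4000 / 2000 = 2.00

2.00-fold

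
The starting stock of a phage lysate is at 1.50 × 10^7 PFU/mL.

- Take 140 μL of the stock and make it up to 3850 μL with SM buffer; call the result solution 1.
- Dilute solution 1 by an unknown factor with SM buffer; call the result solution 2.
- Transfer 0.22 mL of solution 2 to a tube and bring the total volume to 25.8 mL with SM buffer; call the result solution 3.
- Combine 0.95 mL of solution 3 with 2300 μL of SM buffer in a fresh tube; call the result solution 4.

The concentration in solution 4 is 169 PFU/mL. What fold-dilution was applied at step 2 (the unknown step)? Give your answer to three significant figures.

8.04-fold

Step 1: 140 μL brought to 3850 μL → factor 3850/140 = 27.5
Step 2: unknown factor x
Step 3: 0.22 mL brought to 25.8 mL → factor 25.8/0.22 = 117.27
Step 4: 0.95 mL + 2300 μL = 3.25 mL total → factor 3.25/0.95 = 3.4211
Product of known-step factors = 11033
Overall factor = 1.50 × 10^7 PFU/mL / (169 PFU/mL) = 88757
x = 88757 / 11033 = 8.04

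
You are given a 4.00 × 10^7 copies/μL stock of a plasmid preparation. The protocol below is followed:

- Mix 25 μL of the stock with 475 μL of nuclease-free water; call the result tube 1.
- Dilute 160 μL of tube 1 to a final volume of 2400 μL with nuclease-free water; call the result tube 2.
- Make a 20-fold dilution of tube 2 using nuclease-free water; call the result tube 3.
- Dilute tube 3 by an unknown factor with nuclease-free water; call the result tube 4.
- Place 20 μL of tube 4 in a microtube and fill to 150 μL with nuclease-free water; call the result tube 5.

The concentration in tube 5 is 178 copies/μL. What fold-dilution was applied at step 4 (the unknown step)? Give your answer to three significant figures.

4.99-fold

Step 1: 25 μL + 475 μL = 500 μL total → factor 500/25 = 20
Step 2: 160 μL brought to 2400 μL → factor 2400/160 = 15
Step 3: 20-fold → factor 20
Step 4: unknown factor x
Step 5: 20 μL brought to 150 μL → factor 150/20 = 7.5
Product of known-step factors = 45000
Overall factor = 4.00 × 10^7 copies/μL / (178 copies/μL) = 2.2472 × 10^5
x = 2.2472 × 10^5 / 45000 = 4.99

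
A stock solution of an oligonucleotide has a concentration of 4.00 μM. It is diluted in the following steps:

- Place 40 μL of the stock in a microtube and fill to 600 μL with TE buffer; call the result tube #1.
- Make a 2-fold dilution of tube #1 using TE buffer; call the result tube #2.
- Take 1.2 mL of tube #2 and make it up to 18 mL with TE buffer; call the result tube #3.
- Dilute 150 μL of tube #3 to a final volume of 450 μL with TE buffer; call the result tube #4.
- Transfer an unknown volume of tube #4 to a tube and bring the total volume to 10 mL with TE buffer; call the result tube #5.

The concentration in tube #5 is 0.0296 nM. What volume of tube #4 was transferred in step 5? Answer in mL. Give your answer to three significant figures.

Step 1: 40 μL brought to 600 μL → factor 600/40 = 15
Step 2: 2-fold → factor 2
Step 3: 1.2 mL brought to 18 mL → factor 18/1.2 = 15
Step 4: 150 μL brought to 450 μL → factor 450/150 = 3
Step 5: v brought to 10 mL → factor = 10 mL/v
Product of known-step factors = 1350
Overall factor = 4.00 μM / (0.0296 nM) = 1.3514 × 10^5
Step-5 factor = 1.3514 × 10^5 / 1350 = 100.1
v = 10 mL / 100.1 = 0.0999 mL

0.0999 mL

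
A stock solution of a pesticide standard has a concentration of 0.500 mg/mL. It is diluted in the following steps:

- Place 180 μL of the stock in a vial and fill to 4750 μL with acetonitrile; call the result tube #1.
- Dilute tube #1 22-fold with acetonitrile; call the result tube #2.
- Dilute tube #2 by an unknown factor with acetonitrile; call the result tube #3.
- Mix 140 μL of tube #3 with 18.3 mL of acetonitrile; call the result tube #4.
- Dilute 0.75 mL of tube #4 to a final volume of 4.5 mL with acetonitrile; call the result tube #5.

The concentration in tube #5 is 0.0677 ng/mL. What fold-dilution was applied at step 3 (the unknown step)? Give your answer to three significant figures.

Step 1: 180 μL brought to 4750 μL → factor 4750/180 = 26.389
Step 2: 22-fold → factor 22
Step 3: unknown factor x
Step 4: 140 μL + 18.3 mL = 18440 μL total → factor 18440/140 = 131.71
Step 5: 0.75 mL brought to 4.5 mL → factor 4.5/0.75 = 6
Product of known-step factors = 4.588 × 10^5
Overall factor = 0.500 mg/mL / (0.0677 ng/mL) = 7.3855 × 10^6
x = 7.3855 × 10^6 / 4.588 × 10^5 = 16.1

16.1-fold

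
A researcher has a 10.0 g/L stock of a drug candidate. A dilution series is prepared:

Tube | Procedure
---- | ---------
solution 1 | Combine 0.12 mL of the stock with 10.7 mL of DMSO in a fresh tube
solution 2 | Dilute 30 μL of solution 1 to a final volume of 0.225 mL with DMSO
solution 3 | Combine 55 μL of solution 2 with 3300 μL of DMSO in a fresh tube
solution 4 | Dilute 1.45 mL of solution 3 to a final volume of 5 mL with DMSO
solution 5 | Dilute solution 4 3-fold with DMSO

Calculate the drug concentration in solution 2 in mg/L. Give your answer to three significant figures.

14.8 mg/L

Step 1: 0.12 mL + 10.7 mL = 10.82 mL total → factor 10.82/0.12 = 90.167
Step 2: 30 μL brought to 0.225 mL → factor 225/30 = 7.5
Dilution factor through solution 2 = 90.167 × 7.5 = 676.25
[solution 2] = 10.0 g/L / 676.25 = 0.01479 g/L = 14.8 mg/L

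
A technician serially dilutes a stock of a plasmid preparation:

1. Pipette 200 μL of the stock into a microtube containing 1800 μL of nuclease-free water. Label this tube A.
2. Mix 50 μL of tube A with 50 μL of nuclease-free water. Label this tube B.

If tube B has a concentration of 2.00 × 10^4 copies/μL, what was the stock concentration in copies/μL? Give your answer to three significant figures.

Step 1: 200 μL + 1800 μL = 2000 μL total → factor 2000/200 = 10
Step 2: 50 μL + 50 μL = 100 μL total → factor 100/50 = 2
Overall dilution factor = 10 × 2 = 20
Stock = 2.00 × 10^4 copies/μL × 20 = 4.00 × 10^5 copies/μL

4.00 × 10^5 copies/μL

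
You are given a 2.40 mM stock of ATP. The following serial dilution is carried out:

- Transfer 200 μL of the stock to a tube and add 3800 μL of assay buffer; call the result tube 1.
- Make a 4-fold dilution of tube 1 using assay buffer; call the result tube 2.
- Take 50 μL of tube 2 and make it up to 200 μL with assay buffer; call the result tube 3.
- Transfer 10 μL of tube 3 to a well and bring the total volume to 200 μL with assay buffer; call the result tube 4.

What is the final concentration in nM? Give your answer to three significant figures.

Step 1: 200 μL + 3800 μL = 4000 μL total → factor 4000/200 = 20
Step 2: 4-fold → factor 4
Step 3: 50 μL brought to 200 μL → factor 200/50 = 4
Step 4: 10 μL brought to 200 μL → factor 200/10 = 20
Overall dilution factor = 20 × 4 × 4 × 20 = 6400
Final = 2.40 mM / 6400 = 0.0003750 mM = 375 nM

375 nM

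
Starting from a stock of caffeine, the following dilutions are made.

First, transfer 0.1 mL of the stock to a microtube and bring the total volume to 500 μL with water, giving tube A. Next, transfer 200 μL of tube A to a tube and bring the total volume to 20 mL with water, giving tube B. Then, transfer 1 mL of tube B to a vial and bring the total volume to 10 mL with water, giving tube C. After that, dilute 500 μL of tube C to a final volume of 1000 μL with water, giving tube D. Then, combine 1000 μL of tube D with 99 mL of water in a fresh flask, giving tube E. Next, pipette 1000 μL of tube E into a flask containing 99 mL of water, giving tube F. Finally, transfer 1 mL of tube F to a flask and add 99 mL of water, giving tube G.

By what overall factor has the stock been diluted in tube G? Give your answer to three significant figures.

1.00 × 10^10

Step 1: 0.1 mL brought to 500 μL → factor 0.5/0.1 = 5
Step 2: 200 μL brought to 20 mL → factor 20000/200 = 100
Step 3: 1 mL brought to 10 mL → factor 10/1 = 10
Step 4: 500 μL brought to 1000 μL → factor 1000/500 = 2
Step 5: 1000 μL + 99 mL = 1 × 10^5 μL total → factor 1 × 10^5/1000 = 100
Step 6: 1000 μL + 99 mL = 1 × 10^5 μL total → factor 1 × 10^5/1000 = 100
Step 7: 1 mL + 99 mL = 100 mL total → factor 100/1 = 100
Overall dilution factor = 5 × 100 × 10 × 2 × 100 × 100 × 100 = 1 × 10^10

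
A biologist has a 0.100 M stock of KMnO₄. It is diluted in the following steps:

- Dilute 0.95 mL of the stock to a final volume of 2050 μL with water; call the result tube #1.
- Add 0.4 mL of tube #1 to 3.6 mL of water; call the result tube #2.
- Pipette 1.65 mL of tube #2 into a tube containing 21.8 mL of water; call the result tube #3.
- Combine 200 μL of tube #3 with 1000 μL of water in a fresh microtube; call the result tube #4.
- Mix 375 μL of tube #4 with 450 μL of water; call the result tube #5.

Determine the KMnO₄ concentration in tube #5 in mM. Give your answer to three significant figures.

Step 1: 0.95 mL brought to 2050 μL → factor 2.05/0.95 = 2.1579
Step 2: 0.4 mL + 3.6 mL = 4 mL total → factor 4/0.4 = 10
Step 3: 1.65 mL + 21.8 mL = 23.45 mL total → factor 23.45/1.65 = 14.212
Step 4: 200 μL + 1000 μL = 1200 μL total → factor 1200/200 = 6
Step 5: 375 μL + 450 μL = 825 μL total → factor 825/375 = 2.2
Overall dilution factor = 2.1579 × 10 × 14.212 × 6 × 2.2 = 4048.2
Final = 0.100 M / 4048.2 = 2.470 × 10^-5 M = 0.0247 mM

0.0247 mM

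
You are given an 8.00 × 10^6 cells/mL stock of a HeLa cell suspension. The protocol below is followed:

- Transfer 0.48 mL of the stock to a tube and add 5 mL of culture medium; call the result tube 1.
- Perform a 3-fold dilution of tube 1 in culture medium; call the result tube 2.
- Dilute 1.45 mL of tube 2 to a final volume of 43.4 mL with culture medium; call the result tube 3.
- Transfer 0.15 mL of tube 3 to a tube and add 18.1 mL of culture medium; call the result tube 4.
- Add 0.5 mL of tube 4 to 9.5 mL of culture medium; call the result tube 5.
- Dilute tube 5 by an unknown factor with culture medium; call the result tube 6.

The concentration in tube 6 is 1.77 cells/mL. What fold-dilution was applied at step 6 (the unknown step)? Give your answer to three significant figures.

1.81-fold

Step 1: 0.48 mL + 5 mL = 5.48 mL total → factor 5.48/0.48 = 11.417
Step 2: 3-fold → factor 3
Step 3: 1.45 mL brought to 43.4 mL → factor 43.4/1.45 = 29.931
Step 4: 0.15 mL + 18.1 mL = 18.25 mL total → factor 18.25/0.15 = 121.67
Step 5: 0.5 mL + 9.5 mL = 10 mL total → factor 10/0.5 = 20
Step 6: unknown factor x
Product of known-step factors = 2.4945 × 10^6
Overall factor = 8.00 × 10^6 cells/mL / (1.77 cells/mL) = 4.5198 × 10^6
x = 4.5198 × 10^6 / 2.4945 × 10^6 = 1.81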